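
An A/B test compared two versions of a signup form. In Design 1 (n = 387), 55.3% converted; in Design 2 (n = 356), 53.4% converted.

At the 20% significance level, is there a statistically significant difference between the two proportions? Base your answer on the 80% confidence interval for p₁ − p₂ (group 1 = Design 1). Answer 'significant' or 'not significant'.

The two standard errors are √(0.5530×0.4470/387) = 0.02527 and √(0.5340×0.4660/356) = 0.02644.
Because the samples are independent, SE_diff = √(0.02527² + 0.02644²) = 0.03657.
Using z* = 1.282 for 80%, ME = 1.282 × 0.03657 = 0.04688.
p̂₁ − p̂₂ = 0.0190; interval 0.0190 ± 0.04688 gives (-0.02788, 0.06588).
The interval (-0.02788, 0.06588) contains 0, so the difference is not significant.

not significant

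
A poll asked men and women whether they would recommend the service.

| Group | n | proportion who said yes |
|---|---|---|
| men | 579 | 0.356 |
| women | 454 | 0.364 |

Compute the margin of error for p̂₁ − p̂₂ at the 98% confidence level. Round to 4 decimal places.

SE₁ = √(p̂₁(1−p̂₁)/n₁) = √(0.3560·0.6440/579) = 0.01990; SE₂ = √(0.3640·0.6360/454) = 0.02258.
Independent samples: SE of the difference = √(SE₁² + SE₂²) = √(0.00039601 + 0.0005098564) = 0.03010.
z* for 98% confidence is 2.326, so the margin of error is 2.326 × 0.03010 = 0.07001.

0.0700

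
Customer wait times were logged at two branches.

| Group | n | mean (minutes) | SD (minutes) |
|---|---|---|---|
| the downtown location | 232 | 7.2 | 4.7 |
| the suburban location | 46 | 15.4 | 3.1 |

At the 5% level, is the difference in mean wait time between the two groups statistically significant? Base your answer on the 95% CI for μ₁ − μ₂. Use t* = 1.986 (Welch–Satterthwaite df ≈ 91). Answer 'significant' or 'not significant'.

SE₁ = s₁/√n₁ = 4.7/√232 = 0.3086; SE₂ = 3.1/√46 = 0.4571.
Independent samples, unequal variances: SE_diff = √(SE₁² + SE₂²) = √(0.09523396 + 0.20894041) = 0.5515.
t* = 1.986, so margin of error = 1.986 × 0.5515 = 1.0953.
Difference in means = 7.2 − 15.4 = -8.2000.
-8.2000 ± 1.0953 → (-9.2953, -7.1047).
The interval (-9.2953, -7.1047) does not contain 0, so the difference is significant.

significant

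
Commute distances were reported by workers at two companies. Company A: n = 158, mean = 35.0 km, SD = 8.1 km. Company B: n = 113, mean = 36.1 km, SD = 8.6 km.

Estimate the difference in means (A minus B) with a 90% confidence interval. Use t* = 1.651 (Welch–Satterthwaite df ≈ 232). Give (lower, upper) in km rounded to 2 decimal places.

(-2.81, 0.61)

Per-group SEs: s₁/√n₁ = 8.1/√158 = 0.6444, s₂/√n₂ = 8.6/√113 = 0.8090.
Unpooled SE of the difference: √(0.41525136 + 0.654481) = 1.0343.
Margin of error = t* · SE = 1.651 × 1.0343 = 1.7076.
x̄₁ − x̄₂ = 35.0 − 36.1 = -1.1000.
CI: -1.1000 ± 1.7076 = (-2.81, 0.61).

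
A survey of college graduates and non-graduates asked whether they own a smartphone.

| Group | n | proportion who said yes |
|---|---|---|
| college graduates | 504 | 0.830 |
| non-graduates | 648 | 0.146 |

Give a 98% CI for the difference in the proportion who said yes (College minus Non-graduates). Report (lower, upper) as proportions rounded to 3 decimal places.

(0.633, 0.735)

SE₁ = √(p̂₁(1−p̂₁)/n₁) = √(0.8300·0.1700/504) = 0.01673; SE₂ = √(0.1460·0.8540/648) = 0.01387.
Independent samples: SE of the difference = √(SE₁² + SE₂²) = √(0.0002798929 + 0.0001923769) = 0.02173.
z* for 98% confidence is 2.326, so the margin of error is 2.326 × 0.02173 = 0.05054.
Point estimate p̂₁ − p̂₂ = 0.8300 − 0.1460 = 0.6840.
0.6840 ± 0.05054 → (0.633, 0.735).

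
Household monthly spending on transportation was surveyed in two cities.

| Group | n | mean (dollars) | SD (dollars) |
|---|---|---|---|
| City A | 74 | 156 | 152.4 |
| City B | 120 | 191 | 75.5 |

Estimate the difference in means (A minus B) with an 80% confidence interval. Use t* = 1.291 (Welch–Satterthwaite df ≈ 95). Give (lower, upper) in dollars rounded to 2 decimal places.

(-59.54, -10.46)

SE₁ = s₁/√n₁ = 152.4/√74 = 17.7161; SE₂ = 75.5/√120 = 6.8922.
Independent samples, unequal variances: SE_diff = √(SE₁² + SE₂²) = √(313.86019921 + 47.50242084) = 19.0095.
t* = 1.291, so margin of error = 1.291 × 19.0095 = 24.5413.
Difference in means = 156 − 191 = -35.0000.
-35.0000 ± 24.5413 → (-59.54, -10.46).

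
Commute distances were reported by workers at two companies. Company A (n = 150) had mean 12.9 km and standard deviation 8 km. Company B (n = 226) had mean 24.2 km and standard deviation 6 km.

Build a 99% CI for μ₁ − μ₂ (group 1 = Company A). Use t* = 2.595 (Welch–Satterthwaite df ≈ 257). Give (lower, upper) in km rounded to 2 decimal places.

(-13.29, -9.31)

Standard errors of each mean: 8/√150 = 0.6532 and 6/√226 = 0.3991.
SE(x̄₁ − x̄₂) = √(0.6532² + 0.3991²) = 0.7655 for independent samples with unequal variances.
With t* = 2.595, the margin is 2.595 × 0.7655 = 1.9865.
x̄₁ − x̄₂ = 12.9 − 24.2 = -11.3000; the interval is -11.3000 ± 1.9865 = (-13.29, -9.31).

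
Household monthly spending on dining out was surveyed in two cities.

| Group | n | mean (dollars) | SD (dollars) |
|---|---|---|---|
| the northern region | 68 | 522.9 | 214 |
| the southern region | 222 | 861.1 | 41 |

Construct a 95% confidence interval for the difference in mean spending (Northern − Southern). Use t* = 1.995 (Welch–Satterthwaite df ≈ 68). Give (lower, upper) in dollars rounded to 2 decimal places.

Standard errors of each mean: 214/√68 = 25.9513 and 41/√222 = 2.7517.
SE(x̄₁ − x̄₂) = √(25.9513² + 2.7517²) = 26.0968 for independent samples with unequal variances.
With t* = 1.995, the margin is 1.995 × 26.0968 = 52.0631.
x̄₁ − x̄₂ = 522.9 − 861.1 = -338.2000; the interval is -338.2000 ± 52.0631 = (-390.26, -286.14).

(-390.26, -286.14)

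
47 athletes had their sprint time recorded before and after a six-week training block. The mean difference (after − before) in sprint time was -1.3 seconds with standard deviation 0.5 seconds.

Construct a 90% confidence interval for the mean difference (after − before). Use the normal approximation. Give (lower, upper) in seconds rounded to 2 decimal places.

(-1.42, -1.18)

This is a matched-pairs design, so SE = s_d/√n = 0.5/√47 = 0.0729.
Margin = 1.645 × 0.0729 = 0.1199; the interval is -1.3 ± 0.1199 = (-1.42, -1.18).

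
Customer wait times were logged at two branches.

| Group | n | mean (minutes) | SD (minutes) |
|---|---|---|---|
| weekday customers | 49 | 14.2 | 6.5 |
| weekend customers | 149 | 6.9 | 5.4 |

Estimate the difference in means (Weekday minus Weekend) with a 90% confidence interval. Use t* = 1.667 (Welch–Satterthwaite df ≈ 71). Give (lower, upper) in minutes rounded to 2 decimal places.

Per-group SEs: s₁/√n₁ = 6.5/√49 = 0.9286, s₂/√n₂ = 5.4/√149 = 0.4424.
Unpooled SE of the difference: √(0.86229796 + 0.19571776) = 1.0286.
Margin of error = t* · SE = 1.667 × 1.0286 = 1.7147.
x̄₁ − x̄₂ = 14.2 − 6.9 = 7.3000.
CI: 7.3000 ± 1.7147 = (5.59, 9.01).

(5.59, 9.01)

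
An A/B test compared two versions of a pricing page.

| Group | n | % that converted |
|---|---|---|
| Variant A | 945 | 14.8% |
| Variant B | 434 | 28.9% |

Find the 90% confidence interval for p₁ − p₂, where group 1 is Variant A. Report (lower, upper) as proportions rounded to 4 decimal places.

(-0.1815, -0.1005)

Each SE is √(p̂(1−p̂)/n): √(0.1480·0.8520/945) = 0.01155 and √(0.2890·0.7110/434) = 0.02176.
SE(p̂₁ − p̂₂) = √(SE₁² + SE₂²) = √(0.0001334025 + 0.0004734976) = 0.02464, since the two samples are independent.
At 90% confidence z* = 1.645; margin = 1.645 × 0.02464 = 0.04053.
The difference is 0.1480 − 0.2890 = -0.1410, so the interval is -0.1410 ± 0.04053 = (-0.1815, -0.1005).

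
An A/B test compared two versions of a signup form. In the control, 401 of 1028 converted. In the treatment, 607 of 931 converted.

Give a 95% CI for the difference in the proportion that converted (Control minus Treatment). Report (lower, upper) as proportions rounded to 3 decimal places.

(-0.305, -0.219)

Sample proportions: 401/1028 = 0.3901, 607/931 = 0.6520.
Each SE is √(p̂(1−p̂)/n): √(0.3901·0.6099/1028) = 0.01521 and √(0.6520·0.3480/931) = 0.01561.
SE(p̂₁ − p̂₂) = √(SE₁² + SE₂²) = √(0.0002313441 + 0.0002436721) = 0.02179, since the two samples are independent.
At 95% confidence z* = 1.960; margin = 1.960 × 0.02179 = 0.04271.
The difference is 0.3901 − 0.6520 = -0.2619, so the interval is -0.2619 ± 0.04271 = (-0.305, -0.219).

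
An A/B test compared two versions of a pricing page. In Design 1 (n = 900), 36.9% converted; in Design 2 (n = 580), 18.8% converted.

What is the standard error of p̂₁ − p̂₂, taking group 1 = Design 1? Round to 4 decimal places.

Each SE is √(p̂(1−p̂)/n): √(0.3690·0.6310/900) = 0.01608 and √(0.1880·0.8120/580) = 0.01622.
SE(p̂₁ − p̂₂) = √(SE₁² + SE₂²) = √(0.0002585664 + 0.0002630884) = 0.02284, since the two samples are independent.

0.0228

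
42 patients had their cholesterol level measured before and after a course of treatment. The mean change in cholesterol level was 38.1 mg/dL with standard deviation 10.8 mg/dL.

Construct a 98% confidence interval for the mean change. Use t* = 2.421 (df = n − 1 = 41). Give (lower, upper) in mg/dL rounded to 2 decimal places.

(34.07, 42.13)

This is a matched-pairs design, so SE = s_d/√n = 10.8/√42 = 1.6665.
Margin = 2.421 × 1.6665 = 4.0346; the interval is 38.1 ± 4.0346 = (34.07, 42.13).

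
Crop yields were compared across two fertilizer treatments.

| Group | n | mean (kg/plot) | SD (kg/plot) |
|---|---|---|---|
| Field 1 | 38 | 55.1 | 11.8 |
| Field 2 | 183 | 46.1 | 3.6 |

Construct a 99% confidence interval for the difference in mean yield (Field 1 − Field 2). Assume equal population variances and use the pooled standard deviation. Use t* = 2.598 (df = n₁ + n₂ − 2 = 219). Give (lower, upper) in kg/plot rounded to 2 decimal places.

(6.29, 11.71)

Pooled variance s_p² = [37·11.8² + 182·3.6²] / (38+183−2) = 34.2950, so s_p = 5.8562.
SE_diff = s_p·√(1/n₁ + 1/n₂) = 5.8562·√(1/38 + 1/183) = 1.0440.
t* = 2.598; margin = 2.598 × 1.0440 = 2.7123.
Difference = 55.1 − 46.1 = 9.0000.
9.0000 ± 2.7123 → (6.29, 11.71).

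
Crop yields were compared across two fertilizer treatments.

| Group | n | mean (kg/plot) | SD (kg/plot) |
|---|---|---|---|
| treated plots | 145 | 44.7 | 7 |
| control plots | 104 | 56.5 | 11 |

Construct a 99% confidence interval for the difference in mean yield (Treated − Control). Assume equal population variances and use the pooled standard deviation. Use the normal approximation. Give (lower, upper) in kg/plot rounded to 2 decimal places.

(-14.74, -8.86)

s_p = √[((n₁−1)s₁² + (n₂−1)s₂²)/(n₁+n₂−2)] = √[(144·7² + 103·11²)/247] = 8.8896.
SE = 8.8896·√(1/145 + 1/104) = 1.1423.
With z* = 2.576, margin = 2.576 × 1.1423 = 2.9426.
x̄₁ − x̄₂ = 44.7 − 56.5 = -11.8000; interval -11.8000 ± 2.9426 = (-14.74, -8.86).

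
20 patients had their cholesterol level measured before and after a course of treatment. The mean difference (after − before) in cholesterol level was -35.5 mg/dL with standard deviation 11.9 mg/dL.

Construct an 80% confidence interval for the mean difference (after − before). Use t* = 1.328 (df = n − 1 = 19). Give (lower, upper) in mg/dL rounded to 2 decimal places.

Paired design: SE = s_d/√n = 11.9/√20 = 2.6609.
t* = 1.328; margin of error = 1.328 × 2.6609 = 3.5337.
-35.5 ± 3.5337 → (-39.03, -31.97).

(-39.03, -31.97)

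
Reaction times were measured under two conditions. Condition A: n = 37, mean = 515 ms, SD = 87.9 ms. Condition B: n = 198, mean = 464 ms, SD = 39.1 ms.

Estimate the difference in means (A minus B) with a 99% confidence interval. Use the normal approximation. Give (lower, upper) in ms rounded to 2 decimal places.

(13.09, 88.91)

SE₁ = s₁/√n₁ = 87.9/√37 = 14.4507; SE₂ = 39.1/√198 = 2.7787.
Independent samples, unequal variances: SE_diff = √(SE₁² + SE₂²) = √(208.82273049 + 7.72117369) = 14.7154.
z* = 2.576, so margin of error = 2.576 × 14.7154 = 37.9069.
Difference in means = 515 − 464 = 51.0000.
51.0000 ± 37.9069 → (13.09, 88.91).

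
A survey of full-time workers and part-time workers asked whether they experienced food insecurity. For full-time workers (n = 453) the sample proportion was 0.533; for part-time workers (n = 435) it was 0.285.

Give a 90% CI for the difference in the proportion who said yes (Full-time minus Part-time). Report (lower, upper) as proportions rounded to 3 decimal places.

(0.196, 0.300)

SE₁ = √(p̂₁(1−p̂₁)/n₁) = √(0.5330·0.4670/453) = 0.02344; SE₂ = √(0.2850·0.7150/435) = 0.02164.
Independent samples: SE of the difference = √(SE₁² + SE₂²) = √(0.0005494336 + 0.0004682896) = 0.03190.
z* for 90% confidence is 1.645, so the margin of error is 1.645 × 0.03190 = 0.05248.
Point estimate p̂₁ − p̂₂ = 0.5330 − 0.2850 = 0.2480.
0.2480 ± 0.05248 → (0.196, 0.300).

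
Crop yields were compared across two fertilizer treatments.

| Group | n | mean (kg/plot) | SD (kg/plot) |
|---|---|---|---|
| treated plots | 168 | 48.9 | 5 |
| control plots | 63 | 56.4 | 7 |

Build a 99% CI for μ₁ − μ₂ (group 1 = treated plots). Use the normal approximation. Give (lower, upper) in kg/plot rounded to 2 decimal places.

(-9.98, -5.02)

Standard errors of each mean: 5/√168 = 0.3858 and 7/√63 = 0.8819.
SE(x̄₁ − x̄₂) = √(0.3858² + 0.8819²) = 0.9626 for independent samples with unequal variances.
With z* = 2.576, the margin is 2.576 × 0.9626 = 2.4797.
x̄₁ − x̄₂ = 48.9 − 56.4 = -7.5000; the interval is -7.5000 ± 2.4797 = (-9.98, -5.02).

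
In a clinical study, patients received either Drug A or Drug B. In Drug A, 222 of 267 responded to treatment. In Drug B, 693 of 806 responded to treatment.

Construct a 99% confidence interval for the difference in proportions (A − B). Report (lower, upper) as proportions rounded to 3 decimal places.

Sample proportions: 222/267 = 0.8315, 693/806 = 0.8598.
Each SE is √(p̂(1−p̂)/n): √(0.8315·0.1685/267) = 0.02291 and √(0.8598·0.1402/806) = 0.01223.
SE(p̂₁ − p̂₂) = √(SE₁² + SE₂²) = √(0.0005248681 + 0.0001495729) = 0.02597, since the two samples are independent.
At 99% confidence z* = 2.576; margin = 2.576 × 0.02597 = 0.06690.
The difference is 0.8315 − 0.8598 = -0.0283, so the interval is -0.0283 ± 0.06690 = (-0.095, 0.039).

(-0.095, 0.039)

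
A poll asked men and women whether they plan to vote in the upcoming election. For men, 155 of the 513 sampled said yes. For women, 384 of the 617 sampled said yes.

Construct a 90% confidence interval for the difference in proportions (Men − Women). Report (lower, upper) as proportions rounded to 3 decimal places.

Sample proportions: 155/513 = 0.3021, 384/617 = 0.6224.
Each SE is √(p̂(1−p̂)/n): √(0.3021·0.6979/513) = 0.02027 and √(0.6224·0.3776/617) = 0.01952.
SE(p̂₁ − p̂₂) = √(SE₁² + SE₂²) = √(0.0004108729 + 0.0003810304) = 0.02814, since the two samples are independent.
At 90% confidence z* = 1.645; margin = 1.645 × 0.02814 = 0.04629.
The difference is 0.3021 − 0.6224 = -0.3203, so the interval is -0.3203 ± 0.04629 = (-0.367, -0.274).

(-0.367, -0.274)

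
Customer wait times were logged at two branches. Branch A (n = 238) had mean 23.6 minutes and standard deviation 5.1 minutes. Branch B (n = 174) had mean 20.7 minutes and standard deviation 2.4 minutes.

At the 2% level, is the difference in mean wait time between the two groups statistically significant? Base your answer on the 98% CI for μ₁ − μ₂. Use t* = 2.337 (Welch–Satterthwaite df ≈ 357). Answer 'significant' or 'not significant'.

Standard errors of each mean: 5.1/√238 = 0.3306 and 2.4/√174 = 0.1819.
SE(x̄₁ − x̄₂) = √(0.3306² + 0.1819²) = 0.3773 for independent samples with unequal variances.
With t* = 2.337, the margin is 2.337 × 0.3773 = 0.8818.
x̄₁ − x̄₂ = 23.6 − 20.7 = 2.9000; the interval is 2.9000 ± 0.8818 = (2.0182, 3.7818).
The interval (2.0182, 3.7818) does not contain 0, so the difference is significant.

significant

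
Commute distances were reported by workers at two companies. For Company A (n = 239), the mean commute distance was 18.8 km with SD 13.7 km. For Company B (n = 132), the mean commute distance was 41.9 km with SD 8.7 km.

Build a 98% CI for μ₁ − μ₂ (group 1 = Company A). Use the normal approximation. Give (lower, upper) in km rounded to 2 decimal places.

(-25.81, -20.39)

SE₁ = s₁/√n₁ = 13.7/√239 = 0.8862; SE₂ = 8.7/√132 = 0.7572.
Independent samples, unequal variances: SE_diff = √(SE₁² + SE₂²) = √(0.78535044 + 0.57335184) = 1.1656.
z* = 2.326, so margin of error = 2.326 × 1.1656 = 2.7112.
Difference in means = 18.8 − 41.9 = -23.1000.
-23.1000 ± 2.7112 → (-25.81, -20.39).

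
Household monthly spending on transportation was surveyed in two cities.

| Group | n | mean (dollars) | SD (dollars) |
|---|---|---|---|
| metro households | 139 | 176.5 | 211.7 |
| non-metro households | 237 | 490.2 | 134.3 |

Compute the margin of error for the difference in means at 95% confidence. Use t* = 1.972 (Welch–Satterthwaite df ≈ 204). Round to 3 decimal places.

Per-group SEs: s₁/√n₁ = 211.7/√139 = 17.9562, s₂/√n₂ = 134.3/√237 = 8.7237.
Unpooled SE of the difference: √(322.42511844 + 76.10294169) = 19.9632.
Margin of error = t* · SE = 1.972 × 19.9632 = 39.3674.

39.367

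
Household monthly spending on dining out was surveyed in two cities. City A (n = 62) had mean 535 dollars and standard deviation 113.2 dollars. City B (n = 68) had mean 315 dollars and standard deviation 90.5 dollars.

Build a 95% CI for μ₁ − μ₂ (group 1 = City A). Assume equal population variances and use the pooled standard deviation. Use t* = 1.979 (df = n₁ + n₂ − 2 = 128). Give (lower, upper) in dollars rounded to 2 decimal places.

Pooled variance s_p² = [61·113.2² + 67·90.5²] / (62+68−2) = 10393.8702, so s_p = 101.9503.
SE_diff = s_p·√(1/n₁ + 1/n₂) = 101.9503·√(1/62 + 1/68) = 17.9023.
t* = 1.979; margin = 1.979 × 17.9023 = 35.4287.
Difference = 535 − 315 = 220.0000.
220.0000 ± 35.4287 → (184.57, 255.43).

(184.57, 255.43)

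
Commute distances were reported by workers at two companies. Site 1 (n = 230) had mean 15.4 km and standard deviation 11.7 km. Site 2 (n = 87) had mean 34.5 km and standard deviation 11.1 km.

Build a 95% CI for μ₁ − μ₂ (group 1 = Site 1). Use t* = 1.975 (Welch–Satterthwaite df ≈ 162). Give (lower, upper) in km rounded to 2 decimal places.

Per-group SEs: s₁/√n₁ = 11.7/√230 = 0.7715, s₂/√n₂ = 11.1/√87 = 1.1900.
Unpooled SE of the difference: √(0.59521225 + 1.4161) = 1.4182.
Margin of error = t* · SE = 1.975 × 1.4182 = 2.8009.
x̄₁ − x̄₂ = 15.4 − 34.5 = -19.1000.
CI: -19.1000 ± 2.8009 = (-21.90, -16.30).

(-21.90, -16.30)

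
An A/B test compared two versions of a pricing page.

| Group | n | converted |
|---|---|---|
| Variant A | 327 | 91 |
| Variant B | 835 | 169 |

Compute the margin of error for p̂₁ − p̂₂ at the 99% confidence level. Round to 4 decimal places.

0.0732

p̂₁ = 91/327 = 0.2783 and p̂₂ = 169/835 = 0.2024.
SE₁ = √(p̂₁(1−p̂₁)/n₁) = √(0.2783·0.7217/327) = 0.02478; SE₂ = √(0.2024·0.7976/835) = 0.01390.
Independent samples: SE of the difference = √(SE₁² + SE₂²) = √(0.0006140484 + 0.00019321) = 0.02841.
z* for 99% confidence is 2.576, so the margin of error is 2.576 × 0.02841 = 0.07318.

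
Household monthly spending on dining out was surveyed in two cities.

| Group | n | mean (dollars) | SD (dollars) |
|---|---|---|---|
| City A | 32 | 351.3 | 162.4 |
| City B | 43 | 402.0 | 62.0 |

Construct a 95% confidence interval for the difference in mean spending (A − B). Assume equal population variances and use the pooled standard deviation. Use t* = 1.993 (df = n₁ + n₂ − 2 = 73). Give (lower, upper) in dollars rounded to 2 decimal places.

s_p = √[((n₁−1)s₁² + (n₂−1)s₂²)/(n₁+n₂−2)] = √[(31·162.4² + 42·62.0²)/73] = 115.8077.
SE = 115.8077·√(1/32 + 1/43) = 27.0370.
With t* = 1.993, margin = 1.993 × 27.0370 = 53.8847.
x̄₁ − x̄₂ = 351.3 − 402.0 = -50.7000; interval -50.7000 ± 53.8847 = (-104.58, 3.18).

(-104.58, 3.18)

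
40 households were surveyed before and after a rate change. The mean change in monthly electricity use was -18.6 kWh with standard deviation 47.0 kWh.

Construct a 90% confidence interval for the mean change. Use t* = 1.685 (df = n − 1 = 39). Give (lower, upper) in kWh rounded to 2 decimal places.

(-31.12, -6.08)

Paired design: SE = s_d/√n = 47.0/√40 = 7.4314.
t* = 1.685; margin of error = 1.685 × 7.4314 = 12.5219.
-18.6 ± 12.5219 → (-31.12, -6.08).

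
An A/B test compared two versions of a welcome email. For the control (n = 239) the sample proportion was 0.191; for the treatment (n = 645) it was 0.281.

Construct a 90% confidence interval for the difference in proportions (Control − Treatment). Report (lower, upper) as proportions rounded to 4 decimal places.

SE₁ = √(p̂₁(1−p̂₁)/n₁) = √(0.1910·0.8090/239) = 0.02543; SE₂ = √(0.2810·0.7190/645) = 0.01770.
Independent samples: SE of the difference = √(SE₁² + SE₂²) = √(0.0006466849 + 0.00031329) = 0.03098.
z* for 90% confidence is 1.645, so the margin of error is 1.645 × 0.03098 = 0.05096.
Point estimate p̂₁ − p̂₂ = 0.1910 − 0.2810 = -0.0900.
-0.0900 ± 0.05096 → (-0.1410, -0.0390).

(-0.1410, -0.0390)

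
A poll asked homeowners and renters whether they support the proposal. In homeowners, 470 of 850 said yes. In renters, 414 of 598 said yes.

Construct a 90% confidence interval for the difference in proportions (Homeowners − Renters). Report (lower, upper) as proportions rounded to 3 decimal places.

(-0.181, -0.098)

p̂₁ = 470/850 = 0.5529 and p̂₂ = 414/598 = 0.6923.
SE₁ = √(p̂₁(1−p̂₁)/n₁) = √(0.5529·0.4471/850) = 0.01705; SE₂ = √(0.6923·0.3077/598) = 0.01887.
Independent samples: SE of the difference = √(SE₁² + SE₂²) = √(0.0002907025 + 0.0003560769) = 0.02543.
z* for 90% confidence is 1.645, so the margin of error is 1.645 × 0.02543 = 0.04183.
Point estimate p̂₁ − p̂₂ = 0.5529 − 0.6923 = -0.1394.
-0.1394 ± 0.04183 → (-0.181, -0.098).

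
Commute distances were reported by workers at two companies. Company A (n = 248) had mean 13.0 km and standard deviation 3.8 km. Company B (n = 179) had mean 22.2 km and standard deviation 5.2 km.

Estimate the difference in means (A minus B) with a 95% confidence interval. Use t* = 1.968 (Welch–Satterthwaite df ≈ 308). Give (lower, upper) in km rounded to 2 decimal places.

(-10.10, -8.30)

SE₁ = s₁/√n₁ = 3.8/√248 = 0.2413; SE₂ = 5.2/√179 = 0.3887.
Independent samples, unequal variances: SE_diff = √(SE₁² + SE₂²) = √(0.05822569 + 0.15108769) = 0.4575.
t* = 1.968, so margin of error = 1.968 × 0.4575 = 0.9004.
Difference in means = 13.0 − 22.2 = -9.2000.
-9.2000 ± 0.9004 → (-10.10, -8.30).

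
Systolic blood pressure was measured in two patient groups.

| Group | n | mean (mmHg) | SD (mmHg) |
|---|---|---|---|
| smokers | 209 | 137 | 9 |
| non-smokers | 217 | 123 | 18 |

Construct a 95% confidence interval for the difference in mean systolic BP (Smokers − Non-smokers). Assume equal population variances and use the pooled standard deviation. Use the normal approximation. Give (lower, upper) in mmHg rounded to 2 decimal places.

(11.28, 16.72)

Pooled variance s_p² = [208·9² + 216·18²] / (209+217−2) = 204.7925, so s_p = 14.3106.
SE_diff = s_p·√(1/n₁ + 1/n₂) = 14.3106·√(1/209 + 1/217) = 1.3869.
z* = 1.960; margin = 1.960 × 1.3869 = 2.7183.
Difference = 137 − 123 = 14.0000.
14.0000 ± 2.7183 → (11.28, 16.72).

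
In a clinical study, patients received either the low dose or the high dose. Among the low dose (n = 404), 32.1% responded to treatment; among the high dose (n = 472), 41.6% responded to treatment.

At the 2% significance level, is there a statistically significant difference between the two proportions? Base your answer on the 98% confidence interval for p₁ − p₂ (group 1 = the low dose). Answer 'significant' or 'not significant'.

SE₁ = √(p̂₁(1−p̂₁)/n₁) = √(0.3210·0.6790/404) = 0.02323; SE₂ = √(0.4160·0.5840/472) = 0.02269.
Independent samples: SE of the difference = √(SE₁² + SE₂²) = √(0.0005396329 + 0.0005148361) = 0.03247.
z* for 98% confidence is 2.326, so the margin of error is 2.326 × 0.03247 = 0.07553.
Point estimate p̂₁ − p̂₂ = 0.3210 − 0.4160 = -0.0950.
-0.0950 ± 0.07553 → (-0.17053, -0.01947).
The interval (-0.17053, -0.01947) does not contain 0, so the difference is significant.

significant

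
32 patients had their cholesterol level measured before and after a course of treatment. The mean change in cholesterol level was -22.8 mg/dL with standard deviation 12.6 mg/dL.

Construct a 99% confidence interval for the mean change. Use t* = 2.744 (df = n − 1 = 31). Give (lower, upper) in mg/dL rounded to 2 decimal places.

This is a matched-pairs design, so SE = s_d/√n = 12.6/√32 = 2.2274.
Margin = 2.744 × 2.2274 = 6.1120; the interval is -22.8 ± 6.1120 = (-28.91, -16.69).

(-28.91, -16.69)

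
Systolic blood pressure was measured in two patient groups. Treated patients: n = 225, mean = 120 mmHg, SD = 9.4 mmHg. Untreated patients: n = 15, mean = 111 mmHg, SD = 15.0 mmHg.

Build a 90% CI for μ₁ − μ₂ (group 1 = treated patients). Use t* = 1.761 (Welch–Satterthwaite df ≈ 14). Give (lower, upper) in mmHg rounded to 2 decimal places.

(2.09, 15.91)

SE₁ = s₁/√n₁ = 9.4/√225 = 0.6267; SE₂ = 15.0/√15 = 3.8730.
Independent samples, unequal variances: SE_diff = √(SE₁² + SE₂²) = √(0.39275289 + 15.000129) = 3.9234.
t* = 1.761, so margin of error = 1.761 × 3.9234 = 6.9091.
Difference in means = 120 − 111 = 9.0000.
9.0000 ± 6.9091 → (2.09, 15.91).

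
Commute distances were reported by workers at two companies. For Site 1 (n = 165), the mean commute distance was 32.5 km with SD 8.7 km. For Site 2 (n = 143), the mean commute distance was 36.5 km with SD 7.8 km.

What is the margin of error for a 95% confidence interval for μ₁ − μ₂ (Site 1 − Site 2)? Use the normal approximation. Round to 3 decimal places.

Standard errors of each mean: 8.7/√165 = 0.6773 and 7.8/√143 = 0.6523.
SE(x̄₁ − x̄₂) = √(0.6773² + 0.6523²) = 0.9403 for independent samples with unequal variances.
With z* = 1.960, the margin is 1.960 × 0.9403 = 1.8430.

1.843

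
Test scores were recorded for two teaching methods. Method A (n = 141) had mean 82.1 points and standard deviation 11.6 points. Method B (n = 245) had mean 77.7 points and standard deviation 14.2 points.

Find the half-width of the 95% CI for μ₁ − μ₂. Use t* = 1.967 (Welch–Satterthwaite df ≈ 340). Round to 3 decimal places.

Standard errors of each mean: 11.6/√141 = 0.9769 and 14.2/√245 = 0.9072.
SE(x̄₁ − x̄₂) = √(0.9769² + 0.9072²) = 1.3332 for independent samples with unequal variances.
With t* = 1.967, the margin is 1.967 × 1.3332 = 2.6224.

2.622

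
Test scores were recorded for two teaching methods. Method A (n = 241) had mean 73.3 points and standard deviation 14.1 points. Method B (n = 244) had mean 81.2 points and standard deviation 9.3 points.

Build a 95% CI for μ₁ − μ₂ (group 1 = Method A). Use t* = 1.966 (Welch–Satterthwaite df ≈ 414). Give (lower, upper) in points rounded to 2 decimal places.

SE₁ = s₁/√n₁ = 14.1/√241 = 0.9083; SE₂ = 9.3/√244 = 0.5954.
Independent samples, unequal variances: SE_diff = √(SE₁² + SE₂²) = √(0.82500889 + 0.35450116) = 1.0861.
t* = 1.966, so margin of error = 1.966 × 1.0861 = 2.1353.
Difference in means = 73.3 − 81.2 = -7.9000.
-7.9000 ± 2.1353 → (-10.04, -5.76).

(-10.04, -5.76)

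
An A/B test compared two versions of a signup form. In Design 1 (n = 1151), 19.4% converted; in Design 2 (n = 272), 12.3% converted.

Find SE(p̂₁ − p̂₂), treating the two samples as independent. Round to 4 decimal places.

The two standard errors are √(0.1940×0.8060/1151) = 0.01166 and √(0.1230×0.8770/272) = 0.01991.
Because the samples are independent, SE_diff = √(0.01166² + 0.01991²) = 0.02307.

0.0231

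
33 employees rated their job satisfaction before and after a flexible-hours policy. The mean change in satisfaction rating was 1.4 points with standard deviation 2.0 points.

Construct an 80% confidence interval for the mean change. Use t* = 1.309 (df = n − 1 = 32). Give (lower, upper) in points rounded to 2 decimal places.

This is a matched-pairs design, so SE = s_d/√n = 2.0/√33 = 0.3482.
Margin = 1.309 × 0.3482 = 0.4558; the interval is 1.4 ± 0.4558 = (0.94, 1.86).

(0.94, 1.86)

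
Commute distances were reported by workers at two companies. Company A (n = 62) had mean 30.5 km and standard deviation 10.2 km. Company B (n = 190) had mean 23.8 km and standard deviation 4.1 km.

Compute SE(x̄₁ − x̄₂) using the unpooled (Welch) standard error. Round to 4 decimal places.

1.3291

Standard errors of each mean: 10.2/√62 = 1.2954 and 4.1/√190 = 0.2974.
SE(x̄₁ − x̄₂) = √(1.2954² + 0.2974²) = 1.3291 for independent samples with unequal variances.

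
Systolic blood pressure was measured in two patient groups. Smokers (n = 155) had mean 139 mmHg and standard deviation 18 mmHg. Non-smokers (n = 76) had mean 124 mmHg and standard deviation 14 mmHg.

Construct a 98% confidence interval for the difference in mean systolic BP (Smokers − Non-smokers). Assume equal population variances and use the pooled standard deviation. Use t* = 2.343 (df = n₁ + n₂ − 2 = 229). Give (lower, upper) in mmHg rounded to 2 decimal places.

Pooled variance s_p² = [154·18² + 75·14²] / (155+76−2) = 282.0786, so s_p = 16.7952.
SE_diff = s_p·√(1/n₁ + 1/n₂) = 16.7952·√(1/155 + 1/76) = 2.3519.
t* = 2.343; margin = 2.343 × 2.3519 = 5.5105.
Difference = 139 − 124 = 15.0000.
15.0000 ± 5.5105 → (9.49, 20.51).

(9.49, 20.51)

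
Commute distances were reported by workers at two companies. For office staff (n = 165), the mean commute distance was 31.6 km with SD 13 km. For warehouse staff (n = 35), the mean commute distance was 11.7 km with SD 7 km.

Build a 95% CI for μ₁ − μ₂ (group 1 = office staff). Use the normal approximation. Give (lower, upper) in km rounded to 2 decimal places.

(16.85, 22.95)

Standard errors of each mean: 13/√165 = 1.0120 and 7/√35 = 1.1832.
SE(x̄₁ − x̄₂) = √(1.0120² + 1.1832²) = 1.5570 for independent samples with unequal variances.
With z* = 1.960, the margin is 1.960 × 1.5570 = 3.0517.
x̄₁ − x̄₂ = 31.6 − 11.7 = 19.9000; the interval is 19.9000 ± 3.0517 = (16.85, 22.95).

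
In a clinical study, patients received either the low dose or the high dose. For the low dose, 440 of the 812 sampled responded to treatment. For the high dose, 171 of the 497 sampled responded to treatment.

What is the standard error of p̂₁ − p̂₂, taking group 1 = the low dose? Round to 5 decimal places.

0.02756

Sample proportions: 440/812 = 0.5419, 171/497 = 0.3441.
Each SE is √(p̂(1−p̂)/n): √(0.5419·0.4581/812) = 0.01748 and √(0.3441·0.6559/497) = 0.02131.
SE(p̂₁ − p̂₂) = √(SE₁² + SE₂²) = √(0.0003055504 + 0.0004541161) = 0.02756, since the two samples are independent.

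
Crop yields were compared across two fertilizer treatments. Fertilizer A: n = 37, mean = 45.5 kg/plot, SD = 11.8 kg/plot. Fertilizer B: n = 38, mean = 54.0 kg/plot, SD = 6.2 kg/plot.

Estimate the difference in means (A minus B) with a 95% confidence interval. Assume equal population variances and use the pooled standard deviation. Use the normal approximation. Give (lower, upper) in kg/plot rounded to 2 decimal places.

(-12.75, -4.25)

Pooled variance s_p² = [36·11.8² + 37·6.2²] / (37+38−2) = 88.1496, so s_p = 9.3888.
SE_diff = s_p·√(1/n₁ + 1/n₂) = 9.3888·√(1/37 + 1/38) = 2.1684.
z* = 1.960; margin = 1.960 × 2.1684 = 4.2501.
Difference = 45.5 − 54.0 = -8.5000.
-8.5000 ± 4.2501 → (-12.75, -4.25).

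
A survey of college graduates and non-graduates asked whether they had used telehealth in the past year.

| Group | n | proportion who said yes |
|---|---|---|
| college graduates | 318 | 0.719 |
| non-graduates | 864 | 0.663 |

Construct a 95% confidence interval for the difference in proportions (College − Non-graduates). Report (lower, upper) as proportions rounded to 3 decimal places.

(-0.003, 0.115)

The two standard errors are √(0.7190×0.2810/318) = 0.02521 and √(0.6630×0.3370/864) = 0.01608.
Because the samples are independent, SE_diff = √(0.02521² + 0.01608²) = 0.02990.
Using z* = 1.960 for 95%, ME = 1.960 × 0.02990 = 0.05860.
p̂₁ − p̂₂ = 0.0560; interval 0.0560 ± 0.05860 gives (-0.003, 0.115).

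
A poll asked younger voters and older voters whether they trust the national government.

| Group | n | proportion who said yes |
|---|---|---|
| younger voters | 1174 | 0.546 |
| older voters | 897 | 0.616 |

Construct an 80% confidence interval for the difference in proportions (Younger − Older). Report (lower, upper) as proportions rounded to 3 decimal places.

The two standard errors are √(0.5460×0.4540/1174) = 0.01453 and √(0.6160×0.3840/897) = 0.01624.
Because the samples are independent, SE_diff = √(0.01453² + 0.01624²) = 0.02179.
Using z* = 1.282 for 80%, ME = 1.282 × 0.02179 = 0.02793.
p̂₁ − p̂₂ = -0.0700; interval -0.0700 ± 0.02793 gives (-0.098, -0.042).

(-0.098, -0.042)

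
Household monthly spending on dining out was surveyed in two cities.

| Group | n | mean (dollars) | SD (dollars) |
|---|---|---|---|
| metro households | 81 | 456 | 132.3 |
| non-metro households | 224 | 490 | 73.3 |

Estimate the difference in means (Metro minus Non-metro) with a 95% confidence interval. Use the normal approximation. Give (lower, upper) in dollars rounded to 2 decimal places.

Standard errors of each mean: 132.3/√81 = 14.7000 and 73.3/√224 = 4.8976.
SE(x̄₁ − x̄₂) = √(14.7000² + 4.8976²) = 15.4944 for independent samples with unequal variances.
With z* = 1.960, the margin is 1.960 × 15.4944 = 30.3690.
x̄₁ − x̄₂ = 456 − 490 = -34.0000; the interval is -34.0000 ± 30.3690 = (-64.37, -3.63).

(-64.37, -3.63)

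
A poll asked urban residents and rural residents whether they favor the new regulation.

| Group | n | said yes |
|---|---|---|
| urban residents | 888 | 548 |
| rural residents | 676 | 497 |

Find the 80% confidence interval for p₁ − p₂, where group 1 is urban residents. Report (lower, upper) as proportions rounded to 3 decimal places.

(-0.148, -0.088)

First, p̂₁ = 548/888 = 0.6171; p̂₂ = 497/676 = 0.7352.
The two standard errors are √(0.6171×0.3829/888) = 0.01631 and √(0.7352×0.2648/676) = 0.01697.
Because the samples are independent, SE_diff = √(0.01631² + 0.01697²) = 0.02354.
Using z* = 1.282 for 80%, ME = 1.282 × 0.02354 = 0.03018.
p̂₁ − p̂₂ = -0.1181; interval -0.1181 ± 0.03018 gives (-0.148, -0.088).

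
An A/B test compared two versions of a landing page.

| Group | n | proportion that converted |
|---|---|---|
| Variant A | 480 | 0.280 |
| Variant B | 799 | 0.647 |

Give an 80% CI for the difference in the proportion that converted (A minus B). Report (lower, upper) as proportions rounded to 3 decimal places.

(-0.401, -0.333)

Each SE is √(p̂(1−p̂)/n): √(0.2800·0.7200/480) = 0.02049 and √(0.6470·0.3530/799) = 0.01691.
SE(p̂₁ − p̂₂) = √(SE₁² + SE₂²) = √(0.0004198401 + 0.0002859481) = 0.02657, since the two samples are independent.
At 80% confidence z* = 1.282; margin = 1.282 × 0.02657 = 0.03406.
The difference is 0.2800 − 0.6470 = -0.3670, so the interval is -0.3670 ± 0.03406 = (-0.401, -0.333).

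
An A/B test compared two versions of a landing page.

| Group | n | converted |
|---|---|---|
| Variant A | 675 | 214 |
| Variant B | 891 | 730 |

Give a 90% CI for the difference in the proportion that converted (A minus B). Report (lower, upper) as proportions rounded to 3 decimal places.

(-0.539, -0.466)

p̂₁ = 214/675 = 0.3170 and p̂₂ = 730/891 = 0.8193.
SE₁ = √(p̂₁(1−p̂₁)/n₁) = √(0.3170·0.6830/675) = 0.01791; SE₂ = √(0.8193·0.1807/891) = 0.01289.
Independent samples: SE of the difference = √(SE₁² + SE₂²) = √(0.0003207681 + 0.0001661521) = 0.02207.
z* for 90% confidence is 1.645, so the margin of error is 1.645 × 0.02207 = 0.03631.
Point estimate p̂₁ − p̂₂ = 0.3170 − 0.8193 = -0.5023.
-0.5023 ± 0.03631 → (-0.539, -0.466).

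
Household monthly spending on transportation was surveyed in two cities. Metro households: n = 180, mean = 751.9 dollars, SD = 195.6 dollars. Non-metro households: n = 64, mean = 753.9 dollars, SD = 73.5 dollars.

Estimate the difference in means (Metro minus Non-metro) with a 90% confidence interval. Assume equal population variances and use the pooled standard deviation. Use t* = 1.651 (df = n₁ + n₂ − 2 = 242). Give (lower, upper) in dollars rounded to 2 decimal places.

(-43.41, 39.41)

Pooled variance s_p² = [179·195.6² + 63·73.5²] / (180+64−2) = 29705.6495, so s_p = 172.3533.
SE_diff = s_p·√(1/n₁ + 1/n₂) = 172.3533·√(1/180 + 1/64) = 25.0835.
t* = 1.651; margin = 1.651 × 25.0835 = 41.4129.
Difference = 751.9 − 753.9 = -2.0000.
-2.0000 ± 41.4129 → (-43.41, 39.41).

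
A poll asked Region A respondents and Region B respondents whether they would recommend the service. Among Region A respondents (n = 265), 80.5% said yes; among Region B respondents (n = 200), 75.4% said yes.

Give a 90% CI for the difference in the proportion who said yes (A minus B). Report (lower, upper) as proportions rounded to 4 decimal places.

Each SE is √(p̂(1−p̂)/n): √(0.8050·0.1950/265) = 0.02434 and √(0.7540·0.2460/200) = 0.03045.
SE(p̂₁ − p̂₂) = √(SE₁² + SE₂²) = √(0.0005924356 + 0.0009272025) = 0.03898, since the two samples are independent.
At 90% confidence z* = 1.645; margin = 1.645 × 0.03898 = 0.06412.
The difference is 0.8050 − 0.7540 = 0.0510, so the interval is 0.0510 ± 0.06412 = (-0.0131, 0.1151).

(-0.0131, 0.1151)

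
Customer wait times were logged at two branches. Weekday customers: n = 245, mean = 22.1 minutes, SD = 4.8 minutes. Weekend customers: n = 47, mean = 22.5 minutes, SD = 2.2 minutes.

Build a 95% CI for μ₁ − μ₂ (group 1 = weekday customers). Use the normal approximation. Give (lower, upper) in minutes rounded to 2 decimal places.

Per-group SEs: s₁/√n₁ = 4.8/√245 = 0.3067, s₂/√n₂ = 2.2/√47 = 0.3209.
Unpooled SE of the difference: √(0.09406489 + 0.10297681) = 0.4439.
Margin of error = z* · SE = 1.960 × 0.4439 = 0.8700.
x̄₁ − x̄₂ = 22.1 − 22.5 = -0.4000.
CI: -0.4000 ± 0.8700 = (-1.27, 0.47).

(-1.27, 0.47)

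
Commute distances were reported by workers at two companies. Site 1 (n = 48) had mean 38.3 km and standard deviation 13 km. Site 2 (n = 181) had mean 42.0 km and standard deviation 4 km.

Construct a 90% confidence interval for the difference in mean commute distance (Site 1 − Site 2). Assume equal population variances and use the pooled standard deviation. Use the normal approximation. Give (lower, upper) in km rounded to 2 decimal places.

(-5.54, -1.86)

Pooled variance s_p² = [47·13² + 180·4²] / (48+181−2) = 47.6784, so s_p = 6.9050.
SE_diff = s_p·√(1/n₁ + 1/n₂) = 6.9050·√(1/48 + 1/181) = 1.1210.
z* = 1.645; margin = 1.645 × 1.1210 = 1.8440.
Difference = 38.3 − 42.0 = -3.7000.
-3.7000 ± 1.8440 → (-5.54, -1.86).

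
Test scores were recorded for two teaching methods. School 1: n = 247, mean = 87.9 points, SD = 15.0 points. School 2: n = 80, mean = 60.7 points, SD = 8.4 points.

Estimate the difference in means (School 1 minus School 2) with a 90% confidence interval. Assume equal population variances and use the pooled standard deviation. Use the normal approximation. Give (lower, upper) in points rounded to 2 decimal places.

s_p = √[((n₁−1)s₁² + (n₂−1)s₂²)/(n₁+n₂−2)] = √[(246·15.0² + 79·8.4²)/325] = 13.6916.
SE = 13.6916·√(1/247 + 1/80) = 1.7613.
With z* = 1.645, margin = 1.645 × 1.7613 = 2.8973.
x̄₁ − x̄₂ = 87.9 − 60.7 = 27.2000; interval 27.2000 ± 2.8973 = (24.30, 30.10).

(24.30, 30.10)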